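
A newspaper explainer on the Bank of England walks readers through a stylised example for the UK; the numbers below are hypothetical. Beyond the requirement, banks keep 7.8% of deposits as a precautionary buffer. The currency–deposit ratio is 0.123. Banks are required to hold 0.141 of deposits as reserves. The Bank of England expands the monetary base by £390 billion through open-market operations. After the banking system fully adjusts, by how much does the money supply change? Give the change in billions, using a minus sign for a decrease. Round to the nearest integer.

£1281 billion

The money multiplier is m = (1 + c) / (rr + e + c) = (1 + 0.123) / (0.141 + 0.078 + 0.123) ≈ 3.2836.
The purchase adds 390 billion of base, so ΔM = m × ΔMB = 3.2836 × (+390) = 1280.604 billion.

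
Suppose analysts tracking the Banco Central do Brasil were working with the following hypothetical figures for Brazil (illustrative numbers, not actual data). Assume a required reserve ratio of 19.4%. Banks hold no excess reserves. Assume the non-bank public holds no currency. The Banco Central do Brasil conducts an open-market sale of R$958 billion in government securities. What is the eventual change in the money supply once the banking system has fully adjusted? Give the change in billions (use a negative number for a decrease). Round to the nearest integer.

The simple money multiplier is m = 1/rr = 1/0.194 ≈ 5.1546.
An open-market sale reduces the monetary base by 958 billion, so ΔM = m × ΔMB = 5.1546 × (−958) = -4938.1068 billion.

-4938 billion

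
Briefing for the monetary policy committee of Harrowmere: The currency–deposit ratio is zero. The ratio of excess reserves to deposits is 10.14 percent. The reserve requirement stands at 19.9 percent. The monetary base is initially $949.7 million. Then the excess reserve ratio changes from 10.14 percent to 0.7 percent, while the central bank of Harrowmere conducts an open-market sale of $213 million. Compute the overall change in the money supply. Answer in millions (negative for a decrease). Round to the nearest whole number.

$415 million

Before: m₁ = 1 / (0.199 + 0.1014) ≈ 3.3289, MB₁ = 949.7, so M₁ = 3.3289 × 949.7 ≈ 3161.4563 million.
After: m₂ = 1 / (0.199 + 0.007) ≈ 4.8544, MB₂ = 949.7 − 213 = 736.7, so M₂ = 4.8544 × 736.7 ≈ 3576.2365 million.
ΔM = M₂ − M₁ = 3576.2365 − 3161.4563 = 414.7802 million.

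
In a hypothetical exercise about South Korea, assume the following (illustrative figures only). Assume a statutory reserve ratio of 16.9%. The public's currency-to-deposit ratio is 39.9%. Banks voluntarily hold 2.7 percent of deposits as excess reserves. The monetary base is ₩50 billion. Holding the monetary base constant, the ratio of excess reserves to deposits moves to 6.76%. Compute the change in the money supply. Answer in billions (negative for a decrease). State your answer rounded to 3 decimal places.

Initially m₁ = (1 + 0.399) / (0.169 + 0.027 + 0.399) ≈ 2.351261, so M₁ = 2.351261 × 50 ≈ 117.5631 billion.
After the change m₂ = (1 + 0.399) / (0.169 + 0.0676 + 0.399) ≈ 2.201070, so M₂ = 2.201070 × 50 = 110.0535 billion.
ΔM = M₂ − M₁ = 110.0535 − 117.5631 = -7.5096 billion.

-7.510 billion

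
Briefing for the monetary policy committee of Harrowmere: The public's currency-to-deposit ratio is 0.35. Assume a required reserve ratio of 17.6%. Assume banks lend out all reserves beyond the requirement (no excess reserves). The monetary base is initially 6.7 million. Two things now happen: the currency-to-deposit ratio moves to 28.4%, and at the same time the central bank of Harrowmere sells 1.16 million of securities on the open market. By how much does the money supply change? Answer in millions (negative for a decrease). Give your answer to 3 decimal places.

-1.732 million

Before: m₁ = (1 + 0.35) / (0.176 + 0.35) ≈ 2.56654, MB₁ = 6.7, so M₁ = 2.56654 × 6.7 ≈ 17.1958 million.
After: m₂ = (1 + 0.284) / (0.176 + 0.284) ≈ 2.79130, MB₂ = 6.7 − 1.16 = 5.54, so M₂ = 2.79130 × 5.54 ≈ 15.4638 million.
ΔM = M₂ − M₁ = 15.4638 − 17.1958 = -1.732 million.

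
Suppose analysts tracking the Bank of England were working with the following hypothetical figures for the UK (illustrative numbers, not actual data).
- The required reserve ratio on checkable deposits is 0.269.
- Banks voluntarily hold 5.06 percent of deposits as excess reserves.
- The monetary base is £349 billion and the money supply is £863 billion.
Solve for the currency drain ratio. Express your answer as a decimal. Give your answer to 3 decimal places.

Using m = M/MB = 863/349 ≈ 2.472779. From m = (1 + c)/(c + rr + e), rearranging gives 1 + c = m·(c + rr + e), so c·(1 − m) = m·(rr + e) − 1.
Hence c = [m·(rr + e) − 1]/(1 − m) = [2.472779 × (0.269 + 0.0506) − 1] / (1 − 2.472779) ≈ 0.142384.

0.142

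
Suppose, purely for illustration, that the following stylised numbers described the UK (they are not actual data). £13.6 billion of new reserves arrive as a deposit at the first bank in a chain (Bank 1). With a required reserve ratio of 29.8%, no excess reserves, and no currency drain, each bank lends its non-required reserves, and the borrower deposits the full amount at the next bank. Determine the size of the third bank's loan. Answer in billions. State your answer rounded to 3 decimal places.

£4.705 billion

Each bank lends a fraction (1 − rr) = 0.7020 of the deposit it receives, so Bank 3 receives 13.6·0.7020^2 and lends 13.6·0.7020^3 ≈ 4.7049 billion.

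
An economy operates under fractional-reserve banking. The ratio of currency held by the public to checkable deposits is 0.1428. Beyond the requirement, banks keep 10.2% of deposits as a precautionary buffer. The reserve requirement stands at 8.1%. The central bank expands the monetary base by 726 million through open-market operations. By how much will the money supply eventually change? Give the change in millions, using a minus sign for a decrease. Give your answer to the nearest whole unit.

The money multiplier is m = (1 + c) / (rr + e + c) = (1 + 0.1428) / (0.081 + 0.102 + 0.1428) ≈ 3.5077.
The purchase adds 726 million of base, so ΔM = m × ΔMB = 3.5077 × (+726) = 2546.5902 million.

2547 million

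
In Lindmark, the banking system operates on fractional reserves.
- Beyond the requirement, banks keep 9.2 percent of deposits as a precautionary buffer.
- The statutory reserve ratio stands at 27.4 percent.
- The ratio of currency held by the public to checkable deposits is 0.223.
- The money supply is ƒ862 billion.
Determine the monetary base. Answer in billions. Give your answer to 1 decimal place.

ƒ415.1 billion

The money multiplier is m = (1 + c) / (rr + e + c) = (1 + 0.223) / (0.274 + 0.092 + 0.223) ≈ 2.07640.
MB = M / m = 862 / 2.07640 ≈ 415.1416 billion.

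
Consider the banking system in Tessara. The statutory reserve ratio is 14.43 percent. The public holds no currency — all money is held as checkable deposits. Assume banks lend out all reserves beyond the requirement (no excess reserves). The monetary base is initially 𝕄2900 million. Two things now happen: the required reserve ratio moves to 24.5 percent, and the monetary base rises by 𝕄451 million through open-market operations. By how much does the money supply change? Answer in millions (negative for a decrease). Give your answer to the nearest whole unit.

-6419 million

Before: m₁ = 1 / (0.1443) ≈ 6.93001, MB₁ = 2900, so M₁ = 6.93001 × 2900 = 20097.029 million.
After: m₂ = 1 / (0.245) ≈ 4.08163, MB₂ = 2900 + 451 = 3351, so M₂ = 4.08163 × 3351 ≈ 13677.5421 million.
ΔM = M₂ − M₁ = 13677.5421 − 20097.029 = -6419.4869 million.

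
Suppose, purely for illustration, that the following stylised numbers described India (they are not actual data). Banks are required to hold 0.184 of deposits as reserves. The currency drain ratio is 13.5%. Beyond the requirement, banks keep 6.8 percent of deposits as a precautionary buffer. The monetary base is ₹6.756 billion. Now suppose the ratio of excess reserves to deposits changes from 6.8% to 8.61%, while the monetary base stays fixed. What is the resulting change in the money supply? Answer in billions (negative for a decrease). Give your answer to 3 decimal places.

Initially m₁ = (1 + 0.135) / (0.184 + 0.068 + 0.135) ≈ 2.93282, so M₁ = 2.93282 × 6.756 ≈ 19.8141 billion.
After the change m₂ = (1 + 0.135) / (0.184 + 0.0861 + 0.135) ≈ 2.80178, so M₂ = 2.80178 × 6.756 ≈ 18.9288 billion.
ΔM = M₂ − M₁ = 18.9288 − 19.8141 = -0.8853 billion.

-0.885 billion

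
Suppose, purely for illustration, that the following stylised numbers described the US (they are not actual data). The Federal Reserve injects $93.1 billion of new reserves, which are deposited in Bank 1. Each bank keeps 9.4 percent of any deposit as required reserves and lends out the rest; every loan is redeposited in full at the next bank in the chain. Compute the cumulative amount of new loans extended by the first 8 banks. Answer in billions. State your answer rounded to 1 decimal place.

Bank i lends (1 − rr)^i of the original deposit: Bank 1 lends 93.1·0.9060 = 84.3486, Bank 2 lends 93.1·0.9060² ≈ 76.4198, and so on.
Summing a geometric series: total = 93.1·[0.9060·(1 − 0.9060^8) / (1 − 0.9060)] ≈ 489.9681 billion.

$490.0 billion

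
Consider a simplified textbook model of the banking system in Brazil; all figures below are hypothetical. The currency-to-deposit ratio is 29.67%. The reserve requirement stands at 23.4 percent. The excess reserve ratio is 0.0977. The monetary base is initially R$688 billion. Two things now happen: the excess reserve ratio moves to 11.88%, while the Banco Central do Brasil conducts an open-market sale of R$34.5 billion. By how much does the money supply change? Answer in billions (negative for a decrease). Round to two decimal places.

-115.00 billion

Before: m₁ = (1 + 0.2967) / (0.234 + 0.0977 + 0.2967) ≈ 2.063495, MB₁ = 688, so M₁ = 2.063495 × 688 ≈ 1419.6846 billion.
After: m₂ = (1 + 0.2967) / (0.234 + 0.1188 + 0.2967) ≈ 1.996459, MB₂ = 688 − 34.5 = 653.5, so M₂ = 1.996459 × 653.5 ≈ 1304.686 billion.
ΔM = M₂ − M₁ = 1304.686 − 1419.6846 = -114.9986 billion.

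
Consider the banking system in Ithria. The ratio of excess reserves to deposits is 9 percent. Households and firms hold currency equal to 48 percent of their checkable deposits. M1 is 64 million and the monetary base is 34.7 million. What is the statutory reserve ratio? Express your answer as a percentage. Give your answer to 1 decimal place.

Using m = M/MB = 64/34.7 ≈ 1.844380. Since m = (1 + c)/(c + rr + e), the denominator satisfies c + rr + e = (1 + c)/m = (1 + 0.48) / 1.844380 ≈ 0.802438.
With c = 0.48 and e = 0.09, the statutory reserve ratio is 0.802438 − 0.48 − 0.09 = 0.232438.

23.2%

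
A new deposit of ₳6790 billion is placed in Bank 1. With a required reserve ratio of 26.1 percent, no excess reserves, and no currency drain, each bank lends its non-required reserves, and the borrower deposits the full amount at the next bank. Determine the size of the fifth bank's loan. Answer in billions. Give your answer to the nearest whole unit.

Each bank lends a fraction (1 − rr) = 0.7390 of the deposit it receives, so Bank 5 receives 6790·0.7390^4 and lends 6790·0.7390^5 ≈ 1496.5525 billion.

₳1497 billion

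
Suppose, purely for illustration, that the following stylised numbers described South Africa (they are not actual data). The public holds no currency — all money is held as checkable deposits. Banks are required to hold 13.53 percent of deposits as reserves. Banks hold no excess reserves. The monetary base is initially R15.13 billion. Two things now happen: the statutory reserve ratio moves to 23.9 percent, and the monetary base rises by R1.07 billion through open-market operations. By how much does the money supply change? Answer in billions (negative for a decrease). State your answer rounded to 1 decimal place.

Before: m₁ = 1 / (0.1353) ≈ 7.3910, MB₁ = 15.13, so M₁ = 7.3910 × 15.13 ≈ 111.8258 billion.
After: m₂ = 1 / (0.239) ≈ 4.1841, MB₂ = 15.13 + 1.07 = 16.2, so M₂ = 4.1841 × 16.2 ≈ 67.7824 billion.
ΔM = M₂ − M₁ = 67.7824 − 111.8258 = -44.0434 billion.

-44.0 billion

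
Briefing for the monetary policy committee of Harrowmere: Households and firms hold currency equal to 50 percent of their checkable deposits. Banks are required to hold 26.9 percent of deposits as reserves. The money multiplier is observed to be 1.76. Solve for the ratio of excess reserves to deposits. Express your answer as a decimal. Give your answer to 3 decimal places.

0.083

Using m = 1.76. Since m = (1 + c)/(c + rr + e), the denominator satisfies c + rr + e = (1 + c)/m = (1 + 0.5) / 1.76 ≈ 0.852273.
With c = 0.5 and rr = 0.269, the ratio of excess reserves to deposits is 0.852273 − 0.5 − 0.269 = 0.083273.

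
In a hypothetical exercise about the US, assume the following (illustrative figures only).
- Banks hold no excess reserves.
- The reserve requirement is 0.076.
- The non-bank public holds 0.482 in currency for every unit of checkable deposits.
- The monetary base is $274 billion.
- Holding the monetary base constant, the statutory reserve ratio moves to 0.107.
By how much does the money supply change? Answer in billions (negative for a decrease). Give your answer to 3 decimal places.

Initially m₁ = (1 + 0.482) / (0.076 + 0.482) ≈ 2.6559140, so M₁ = 2.6559140 × 274 ≈ 727.7204 billion.
After the change m₂ = (1 + 0.482) / (0.107 + 0.482) ≈ 2.5161290, so M₂ = 2.5161290 × 274 ≈ 689.4193 billion.
ΔM = M₂ − M₁ = 689.4193 − 727.7204 = -38.3011 billion.

-38.301 billion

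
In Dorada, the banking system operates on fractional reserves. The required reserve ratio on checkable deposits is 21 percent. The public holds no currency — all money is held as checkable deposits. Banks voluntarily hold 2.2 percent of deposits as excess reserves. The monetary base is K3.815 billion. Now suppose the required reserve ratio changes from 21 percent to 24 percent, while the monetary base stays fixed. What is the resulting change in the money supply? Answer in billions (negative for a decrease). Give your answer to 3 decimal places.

Initially m₁ = 1 / (0.21 + 0.022) ≈ 4.31034, so M₁ = 4.31034 × 3.815 ≈ 16.4439 billion.
After the change m₂ = 1 / (0.24 + 0.022) ≈ 3.81679, so M₂ = 3.81679 × 3.815 ≈ 14.5611 billion.
ΔM = M₂ − M₁ = 14.5611 − 16.4439 = -1.8828 billion.

-1.883 billion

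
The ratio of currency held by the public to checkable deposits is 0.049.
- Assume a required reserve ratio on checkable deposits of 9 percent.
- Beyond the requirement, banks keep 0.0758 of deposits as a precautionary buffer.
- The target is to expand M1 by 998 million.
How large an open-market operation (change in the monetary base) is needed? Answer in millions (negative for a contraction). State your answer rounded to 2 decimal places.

204.36 million

The money multiplier is m = (1 + c) / (rr + e + c) = (1 + 0.049) / (0.09 + 0.0758 + 0.049) ≈ 4.883613.
ΔMB = ΔM / m = (+998) / 4.883613 ≈ 204.3569 million.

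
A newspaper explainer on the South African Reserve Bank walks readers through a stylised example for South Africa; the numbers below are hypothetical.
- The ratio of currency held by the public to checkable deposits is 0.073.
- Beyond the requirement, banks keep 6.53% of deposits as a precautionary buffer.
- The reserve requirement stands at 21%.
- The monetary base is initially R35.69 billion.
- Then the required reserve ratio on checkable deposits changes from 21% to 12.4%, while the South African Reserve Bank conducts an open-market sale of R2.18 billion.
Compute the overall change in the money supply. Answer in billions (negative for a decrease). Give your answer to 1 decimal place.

Before: m₁ = (1 + 0.073) / (0.21 + 0.0653 + 0.073) ≈ 3.0807, MB₁ = 35.69, so M₁ = 3.0807 × 35.69 ≈ 109.9502 billion.
After: m₂ = (1 + 0.073) / (0.124 + 0.0653 + 0.073) ≈ 4.0907, MB₂ = 35.69 − 2.18 = 33.51, so M₂ = 4.0907 × 33.51 ≈ 137.0794 billion.
ΔM = M₂ − M₁ = 137.0794 − 109.9502 = 27.1292 billion.

R27.1 billion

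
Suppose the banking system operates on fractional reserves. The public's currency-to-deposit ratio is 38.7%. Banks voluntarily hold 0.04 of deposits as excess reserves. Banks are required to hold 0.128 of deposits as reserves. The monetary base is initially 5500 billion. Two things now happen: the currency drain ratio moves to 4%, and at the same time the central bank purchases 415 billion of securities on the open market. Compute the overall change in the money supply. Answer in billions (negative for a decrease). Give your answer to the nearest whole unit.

Before: m₁ = (1 + 0.387) / (0.128 + 0.04 + 0.387) ≈ 2.49910, MB₁ = 5500, so M₁ = 2.49910 × 5500 = 13745.05 billion.
After: m₂ = (1 + 0.04) / (0.128 + 0.04 + 0.04) = 5, MB₂ = 5500 + 415 = 5915, so M₂ = 5 × 5915 = 29575 billion.
ΔM = M₂ − M₁ = 29575 − 13745.05 = 15829.95 billion.

15830 billion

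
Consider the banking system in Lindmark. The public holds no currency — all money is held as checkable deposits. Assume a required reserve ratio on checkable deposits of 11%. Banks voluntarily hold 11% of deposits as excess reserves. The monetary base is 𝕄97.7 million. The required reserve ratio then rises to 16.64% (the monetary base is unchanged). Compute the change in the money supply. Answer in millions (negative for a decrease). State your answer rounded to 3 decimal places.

Initially m₁ = 1 / (0.11 + 0.11) ≈ 4.545455, so M₁ = 4.545455 × 97.7 ≈ 444.091 million.
After the change m₂ = 1 / (0.1664 + 0.11) ≈ 3.617945, so M₂ = 3.617945 × 97.7 ≈ 353.4732 million.
ΔM = M₂ − M₁ = 353.4732 − 444.091 = -90.6178 million.

-90.618 million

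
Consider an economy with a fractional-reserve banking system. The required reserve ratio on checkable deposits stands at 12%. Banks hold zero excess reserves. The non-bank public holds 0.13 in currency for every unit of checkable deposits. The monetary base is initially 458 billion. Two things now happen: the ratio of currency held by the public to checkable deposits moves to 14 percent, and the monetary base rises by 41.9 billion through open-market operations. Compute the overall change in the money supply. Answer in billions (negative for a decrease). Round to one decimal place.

Before: m₁ = (1 + 0.13) / (0.12 + 0.13) = 4.52, MB₁ = 458, so M₁ = 4.52 × 458 = 2070.16 billion.
After: m₂ = (1 + 0.14) / (0.12 + 0.14) ≈ 4.38462, MB₂ = 458 + 41.9 = 499.9, so M₂ = 4.38462 × 499.9 ≈ 2191.8715 billion.
ΔM = M₂ − M₁ = 2191.8715 − 2070.16 = 121.7115 billion.

121.7 billion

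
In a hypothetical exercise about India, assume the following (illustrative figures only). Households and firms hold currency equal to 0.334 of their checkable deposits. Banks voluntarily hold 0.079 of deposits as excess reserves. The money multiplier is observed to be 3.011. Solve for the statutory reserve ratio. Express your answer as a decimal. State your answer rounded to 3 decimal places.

0.030

Using m = 3.011. Since m = (1 + c)/(c + rr + e), the denominator satisfies c + rr + e = (1 + c)/m = (1 + 0.334) / 3.011 ≈ 0.443042.
With c = 0.334 and e = 0.079, the statutory reserve ratio is 0.443042 − 0.334 − 0.079 = 0.030042.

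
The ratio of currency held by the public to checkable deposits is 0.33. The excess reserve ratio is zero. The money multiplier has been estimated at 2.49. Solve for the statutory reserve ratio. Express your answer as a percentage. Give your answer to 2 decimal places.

Using m = 2.49. Since m = (1 + c)/(c + rr + e), the denominator satisfies c + rr + e = (1 + c)/m = (1 + 0.33) / 2.49 ≈ 0.534137.
With c = 0.33 and e = 0, the statutory reserve ratio is 0.534137 − 0.33 − 0 = 0.204137.

20.41%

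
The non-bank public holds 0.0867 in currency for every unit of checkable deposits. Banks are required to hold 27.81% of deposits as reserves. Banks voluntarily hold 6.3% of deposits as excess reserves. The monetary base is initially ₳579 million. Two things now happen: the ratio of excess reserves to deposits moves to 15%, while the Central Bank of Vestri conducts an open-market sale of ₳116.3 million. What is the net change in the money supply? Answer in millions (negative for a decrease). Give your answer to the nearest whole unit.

-494 million

Before: m₁ = (1 + 0.0867) / (0.2781 + 0.063 + 0.0867) ≈ 2.5402, MB₁ = 579, so M₁ = 2.5402 × 579 = 1470.7758 million.
After: m₂ = (1 + 0.0867) / (0.2781 + 0.15 + 0.0867) ≈ 2.1109, MB₂ = 579 − 116.3 = 462.7, so M₂ = 2.1109 × 462.7 ≈ 976.7134 million.
ΔM = M₂ − M₁ = 976.7134 − 1470.7758 = -494.0624 million.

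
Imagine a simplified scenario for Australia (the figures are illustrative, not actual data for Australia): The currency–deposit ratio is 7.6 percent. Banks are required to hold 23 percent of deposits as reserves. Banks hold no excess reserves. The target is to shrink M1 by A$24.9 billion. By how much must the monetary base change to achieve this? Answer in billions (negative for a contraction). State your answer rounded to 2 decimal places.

-7.08 billion

The money multiplier is m = (1 + c) / (rr + c) = (1 + 0.076) / (0.23 + 0.076) ≈ 3.51634.
ΔMB = ΔM / m = (−24.9) / 3.51634 ≈ -7.0812 billion.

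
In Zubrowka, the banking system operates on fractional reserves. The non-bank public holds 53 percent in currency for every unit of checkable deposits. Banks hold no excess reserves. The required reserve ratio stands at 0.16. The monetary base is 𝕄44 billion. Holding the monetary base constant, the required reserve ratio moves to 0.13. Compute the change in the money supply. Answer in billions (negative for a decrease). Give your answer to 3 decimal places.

Initially m₁ = (1 + 0.53) / (0.16 + 0.53) ≈ 2.217391, so M₁ = 2.217391 × 44 ≈ 97.5652 billion.
After the change m₂ = (1 + 0.53) / (0.13 + 0.53) ≈ 2.318182, so M₂ = 2.318182 × 44 ≈ 102 billion.
ΔM = M₂ − M₁ = 102 − 97.5652 = 4.4348 billion.

𝕄4.435 billion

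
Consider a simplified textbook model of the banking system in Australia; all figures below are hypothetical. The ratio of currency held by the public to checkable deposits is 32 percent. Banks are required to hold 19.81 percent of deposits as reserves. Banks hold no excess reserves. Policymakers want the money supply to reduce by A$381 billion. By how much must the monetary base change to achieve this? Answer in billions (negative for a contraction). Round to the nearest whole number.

-150 billion

The money multiplier is m = (1 + c) / (rr + c) = (1 + 0.32) / (0.1981 + 0.32) ≈ 2.5478.
ΔMB = ΔM / m = (−381) / 2.5478 ≈ -149.5408 billion.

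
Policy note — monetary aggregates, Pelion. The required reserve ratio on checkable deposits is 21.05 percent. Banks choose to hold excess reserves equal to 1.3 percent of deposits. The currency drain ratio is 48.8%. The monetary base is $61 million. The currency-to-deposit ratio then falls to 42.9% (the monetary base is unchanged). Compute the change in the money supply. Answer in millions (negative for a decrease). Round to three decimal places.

$6.020 million

Initially m₁ = (1 + 0.488) / (0.2105 + 0.013 + 0.488) ≈ 2.091356, so M₁ = 2.091356 × 61 ≈ 127.5727 million.
After the change m₂ = (1 + 0.429) / (0.2105 + 0.013 + 0.429) ≈ 2.190038, so M₂ = 2.190038 × 61 ≈ 133.5923 million.
ΔM = M₂ − M₁ = 133.5923 − 127.5727 = 6.0196 million.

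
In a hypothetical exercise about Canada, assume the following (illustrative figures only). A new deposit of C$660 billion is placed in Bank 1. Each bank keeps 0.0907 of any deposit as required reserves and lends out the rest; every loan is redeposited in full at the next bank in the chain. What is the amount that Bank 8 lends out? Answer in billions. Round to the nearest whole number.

Each bank lends a fraction (1 − rr) = 0.9093 of the deposit it receives, so Bank 8 receives 660·0.9093^7 and lends 660·0.9093^8 ≈ 308.4619 billion.

C$308 billion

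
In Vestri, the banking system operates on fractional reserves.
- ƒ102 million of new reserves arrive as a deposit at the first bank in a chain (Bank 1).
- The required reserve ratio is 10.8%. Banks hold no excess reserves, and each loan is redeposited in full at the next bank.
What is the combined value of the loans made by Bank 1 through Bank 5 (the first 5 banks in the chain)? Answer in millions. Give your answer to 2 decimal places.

ƒ366.71 million

Bank i lends (1 − rr)^i of the original deposit: Bank 1 lends 102·0.8920 = 90.9840, Bank 2 lends 102·0.8920² ≈ 81.1577, and so on.
Summing a geometric series: total = 102·[0.8920·(1 − 0.8920^5) / (1 − 0.8920)] ≈ 366.7090 million.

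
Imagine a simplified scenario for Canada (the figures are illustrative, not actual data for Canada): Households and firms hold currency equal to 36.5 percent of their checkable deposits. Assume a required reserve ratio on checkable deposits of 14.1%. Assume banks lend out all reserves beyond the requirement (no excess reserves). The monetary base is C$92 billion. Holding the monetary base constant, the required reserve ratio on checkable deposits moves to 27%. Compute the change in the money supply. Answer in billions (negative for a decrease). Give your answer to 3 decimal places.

Initially m₁ = (1 + 0.365) / (0.141 + 0.365) ≈ 2.697628, so M₁ = 2.697628 × 92 ≈ 248.1818 billion.
After the change m₂ = (1 + 0.365) / (0.27 + 0.365) ≈ 2.149606, so M₂ = 2.149606 × 92 ≈ 197.7638 billion.
ΔM = M₂ − M₁ = 197.7638 − 248.1818 = -50.418 billion.

-50.418 billion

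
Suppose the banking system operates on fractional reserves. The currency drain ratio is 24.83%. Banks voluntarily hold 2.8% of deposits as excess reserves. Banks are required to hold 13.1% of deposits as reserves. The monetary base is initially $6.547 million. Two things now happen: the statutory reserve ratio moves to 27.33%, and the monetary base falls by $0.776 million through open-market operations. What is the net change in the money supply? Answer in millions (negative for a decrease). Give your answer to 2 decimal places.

-6.96 million

Before: m₁ = (1 + 0.2483) / (0.131 + 0.028 + 0.2483) ≈ 3.0648, MB₁ = 6.547, so M₁ = 3.0648 × 6.547 ≈ 20.0652 million.
After: m₂ = (1 + 0.2483) / (0.2733 + 0.028 + 0.2483) ≈ 2.2713, MB₂ = 6.547 − 0.776 = 5.771, so M₂ = 2.2713 × 5.771 ≈ 13.1077 million.
ΔM = M₂ − M₁ = 13.1077 − 20.0652 = -6.9575 million.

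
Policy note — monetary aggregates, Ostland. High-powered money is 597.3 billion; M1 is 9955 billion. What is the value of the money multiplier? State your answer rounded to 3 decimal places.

The money multiplier is m = M / MB = 9955 / 597.3 ≈ 16.66667.

16.667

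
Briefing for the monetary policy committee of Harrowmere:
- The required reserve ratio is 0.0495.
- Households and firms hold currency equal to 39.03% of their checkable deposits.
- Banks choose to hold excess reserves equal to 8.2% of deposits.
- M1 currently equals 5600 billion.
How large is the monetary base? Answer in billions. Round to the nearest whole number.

2102 billion

The money multiplier is m = (1 + c) / (rr + e + c) = (1 + 0.3903) / (0.0495 + 0.082 + 0.3903) ≈ 2.66443.
MB = M / m = 5600 / 2.66443 ≈ 2101.7629 billion.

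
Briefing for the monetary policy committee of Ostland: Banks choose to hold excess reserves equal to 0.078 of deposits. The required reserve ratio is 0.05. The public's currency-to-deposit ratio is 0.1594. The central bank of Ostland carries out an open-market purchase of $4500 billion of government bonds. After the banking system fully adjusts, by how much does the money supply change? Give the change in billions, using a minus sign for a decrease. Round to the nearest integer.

$18153 billion

The money multiplier is m = (1 + c) / (rr + e + c) = (1 + 0.1594) / (0.05 + 0.078 + 0.1594) ≈ 4.03410.
The purchase adds 4500 billion of base, so ΔM = m × ΔMB = 4.03410 × (+4500) = 18153.45 billion.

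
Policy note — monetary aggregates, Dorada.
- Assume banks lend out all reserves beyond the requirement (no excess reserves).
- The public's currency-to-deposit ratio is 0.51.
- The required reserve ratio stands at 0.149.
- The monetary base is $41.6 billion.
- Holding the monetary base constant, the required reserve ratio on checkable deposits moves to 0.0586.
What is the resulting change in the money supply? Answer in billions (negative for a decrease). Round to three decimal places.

Initially m₁ = (1 + 0.51) / (0.149 + 0.51) ≈ 2.291351, so M₁ = 2.291351 × 41.6 ≈ 95.3202 billion.
After the change m₂ = (1 + 0.51) / (0.0586 + 0.51) ≈ 2.655645, so M₂ = 2.655645 × 41.6 ≈ 110.4748 billion.
ΔM = M₂ − M₁ = 110.4748 − 95.3202 = 15.1546 billion.

$15.155 billion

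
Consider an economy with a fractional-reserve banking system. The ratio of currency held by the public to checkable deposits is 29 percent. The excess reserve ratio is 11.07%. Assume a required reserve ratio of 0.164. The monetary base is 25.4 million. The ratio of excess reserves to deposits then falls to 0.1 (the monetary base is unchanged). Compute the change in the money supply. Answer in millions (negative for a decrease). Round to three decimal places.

1.121 million

Initially m₁ = (1 + 0.29) / (0.164 + 0.1107 + 0.29) ≈ 2.284399, so M₁ = 2.284399 × 25.4 ≈ 58.0237 million.
After the change m₂ = (1 + 0.29) / (0.164 + 0.1 + 0.29) ≈ 2.328520, so M₂ = 2.328520 × 25.4 ≈ 59.1444 million.
ΔM = M₂ − M₁ = 59.1444 − 58.0237 = 1.1207 million.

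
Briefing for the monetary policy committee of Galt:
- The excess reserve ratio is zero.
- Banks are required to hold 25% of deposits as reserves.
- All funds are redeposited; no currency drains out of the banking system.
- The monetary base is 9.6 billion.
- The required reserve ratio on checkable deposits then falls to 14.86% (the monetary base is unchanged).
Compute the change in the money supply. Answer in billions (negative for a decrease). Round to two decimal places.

Initially m₁ = 1 / (0.25) = 4, so M₁ = 4 × 9.6 = 38.4 billion.
After the change m₂ = 1 / (0.1486) ≈ 6.7295, so M₂ = 6.7295 × 9.6 = 64.6032 billion.
ΔM = M₂ − M₁ = 64.6032 − 38.4 = 26.2032 billion.

26.20 billion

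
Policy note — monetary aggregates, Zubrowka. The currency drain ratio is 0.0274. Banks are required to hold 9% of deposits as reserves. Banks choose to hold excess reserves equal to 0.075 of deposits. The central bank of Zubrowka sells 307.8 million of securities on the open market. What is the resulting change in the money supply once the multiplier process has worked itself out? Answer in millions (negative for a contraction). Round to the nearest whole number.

-1644 million

The money multiplier is m = (1 + c) / (rr + e + c) = (1 + 0.0274) / (0.09 + 0.075 + 0.0274) ≈ 5.3399.
The sale removes 307.8 million of base, so ΔM = m × ΔMB = 5.3399 × (−307.8) ≈ -1643.6212 million.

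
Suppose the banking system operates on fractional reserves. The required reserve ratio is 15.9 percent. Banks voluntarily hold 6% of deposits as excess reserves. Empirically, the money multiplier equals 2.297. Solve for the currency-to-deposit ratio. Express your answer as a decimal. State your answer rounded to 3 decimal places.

Using m = 2.297. From m = (1 + c)/(c + rr + e), rearranging gives 1 + c = m·(c + rr + e), so c·(1 − m) = m·(rr + e) − 1.
Hence c = [m·(rr + e) − 1]/(1 − m) = [2.297 × (0.159 + 0.06) − 1] / (1 − 2.297) ≈ 0.383159.

0.383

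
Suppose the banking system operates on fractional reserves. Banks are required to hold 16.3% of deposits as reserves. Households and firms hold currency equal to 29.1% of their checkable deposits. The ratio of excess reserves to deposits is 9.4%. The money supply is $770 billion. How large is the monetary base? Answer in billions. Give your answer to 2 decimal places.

$326.85 billion

The money multiplier is m = (1 + c) / (rr + e + c) = (1 + 0.291) / (0.163 + 0.094 + 0.291) ≈ 2.355839.
MB = M / m = 770 / 2.355839 ≈ 326.8475 billion.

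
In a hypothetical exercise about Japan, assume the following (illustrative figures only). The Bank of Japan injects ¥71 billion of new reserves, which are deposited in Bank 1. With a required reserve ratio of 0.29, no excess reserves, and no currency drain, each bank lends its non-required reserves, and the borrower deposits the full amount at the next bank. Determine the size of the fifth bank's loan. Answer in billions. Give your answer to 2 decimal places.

¥12.81 billion

Each bank lends a fraction (1 − rr) = 0.7100 of the deposit it receives, so Bank 5 receives 71·0.7100^4 and lends 71·0.7100^5 ≈ 12.8100 billion.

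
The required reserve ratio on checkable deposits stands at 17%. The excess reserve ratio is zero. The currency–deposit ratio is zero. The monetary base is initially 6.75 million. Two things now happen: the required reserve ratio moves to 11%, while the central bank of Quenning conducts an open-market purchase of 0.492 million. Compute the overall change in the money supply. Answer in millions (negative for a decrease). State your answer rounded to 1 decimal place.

26.1 million

Before: m₁ = 1 / (0.17) ≈ 5.8824, MB₁ = 6.75, so M₁ = 5.8824 × 6.75 = 39.7062 million.
After: m₂ = 1 / (0.11) ≈ 9.0909, MB₂ = 6.75 + 0.492 = 7.242, so M₂ = 9.0909 × 7.242 ≈ 65.8363 million.
ΔM = M₂ − M₁ = 65.8363 − 39.7062 = 26.1301 million.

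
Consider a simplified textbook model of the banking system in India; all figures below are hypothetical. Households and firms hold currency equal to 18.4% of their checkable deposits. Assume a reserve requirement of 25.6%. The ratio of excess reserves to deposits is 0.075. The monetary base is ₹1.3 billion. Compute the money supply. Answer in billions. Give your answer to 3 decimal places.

₹2.989 billion

The money multiplier is m = (1 + c) / (rr + e + c) = (1 + 0.184) / (0.256 + 0.075 + 0.184) ≈ 2.29903.
So M = m × MB = 2.29903 × 1.3 ≈ 2.9887 billion.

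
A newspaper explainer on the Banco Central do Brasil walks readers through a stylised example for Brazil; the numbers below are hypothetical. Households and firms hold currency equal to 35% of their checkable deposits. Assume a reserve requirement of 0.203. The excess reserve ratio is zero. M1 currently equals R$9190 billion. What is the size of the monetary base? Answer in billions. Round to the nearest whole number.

The money multiplier is m = (1 + c) / (rr + c) = (1 + 0.35) / (0.203 + 0.35) ≈ 2.44123.
MB = M / m = 9190 / 2.44123 ≈ 3764.4958 billion.

R$3764 billion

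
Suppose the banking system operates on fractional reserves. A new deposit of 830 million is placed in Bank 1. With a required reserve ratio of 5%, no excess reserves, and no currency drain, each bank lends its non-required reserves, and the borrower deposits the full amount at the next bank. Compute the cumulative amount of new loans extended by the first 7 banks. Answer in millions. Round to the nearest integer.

Bank i lends (1 − rr)^i of the original deposit: Bank 1 lends 830·0.9500 = 788.5000, Bank 2 lends 830·0.9500² = 749.0750, and so on.
Summing a geometric series: total = 830·[0.9500·(1 − 0.9500^7) / (1 − 0.9500)] ≈ 4757.2208 million.

4757 million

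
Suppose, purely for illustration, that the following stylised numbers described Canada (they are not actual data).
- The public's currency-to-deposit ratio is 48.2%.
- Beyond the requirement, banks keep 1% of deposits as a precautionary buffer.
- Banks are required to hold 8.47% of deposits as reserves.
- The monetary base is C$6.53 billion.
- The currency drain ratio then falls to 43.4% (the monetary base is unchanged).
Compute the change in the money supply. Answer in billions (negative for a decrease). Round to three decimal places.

Initially m₁ = (1 + 0.482) / (0.0847 + 0.01 + 0.482) ≈ 2.56979, so M₁ = 2.56979 × 6.53 ≈ 16.7807 billion.
After the change m₂ = (1 + 0.434) / (0.0847 + 0.01 + 0.434) ≈ 2.71231, so M₂ = 2.71231 × 6.53 ≈ 17.7114 billion.
ΔM = M₂ − M₁ = 17.7114 − 16.7807 = 0.9307 billion.

C$0.931 billion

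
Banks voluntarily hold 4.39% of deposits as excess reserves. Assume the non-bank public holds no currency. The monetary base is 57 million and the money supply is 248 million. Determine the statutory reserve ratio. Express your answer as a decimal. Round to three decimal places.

Using m = M/MB = 248/57 ≈ 4.350877. Since m = (1 + c)/(c + rr + e), the denominator satisfies c + rr + e = (1 + c)/m = (1 + 0) / 4.350877 ≈ 0.229839.
With c = 0 and e = 0.0439, the statutory reserve ratio is 0.229839 − 0 − 0.0439 = 0.185939.

0.186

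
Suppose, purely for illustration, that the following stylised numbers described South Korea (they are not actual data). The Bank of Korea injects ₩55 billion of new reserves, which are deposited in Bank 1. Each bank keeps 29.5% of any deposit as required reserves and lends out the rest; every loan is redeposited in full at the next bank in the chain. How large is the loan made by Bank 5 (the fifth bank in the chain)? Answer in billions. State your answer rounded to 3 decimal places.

₩9.579 billion

Each bank lends a fraction (1 − rr) = 0.7050 of the deposit it receives, so Bank 5 receives 55·0.7050^4 and lends 55·0.7050^5 ≈ 9.5787 billion.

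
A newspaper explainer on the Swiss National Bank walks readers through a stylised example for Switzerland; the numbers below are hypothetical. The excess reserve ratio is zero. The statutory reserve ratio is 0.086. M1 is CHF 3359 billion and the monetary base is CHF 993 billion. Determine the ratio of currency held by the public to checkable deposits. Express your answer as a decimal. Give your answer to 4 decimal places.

Using m = M/MB = 3359/993 ≈ 3.382679. From m = (1 + c)/(c + rr + e), rearranging gives 1 + c = m·(c + rr + e), so c·(1 − m) = m·(rr + e) − 1.
Hence c = [m·(rr + e) − 1]/(1 − m) = [3.382679 × (0.086 + 0) − 1] / (1 − 3.382679) ≈ 0.297602.

0.2976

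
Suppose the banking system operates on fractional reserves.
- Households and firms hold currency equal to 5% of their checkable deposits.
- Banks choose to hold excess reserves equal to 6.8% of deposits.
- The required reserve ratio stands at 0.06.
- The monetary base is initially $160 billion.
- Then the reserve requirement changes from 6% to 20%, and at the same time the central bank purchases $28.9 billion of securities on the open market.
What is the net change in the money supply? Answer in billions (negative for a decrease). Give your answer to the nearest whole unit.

-320 billion

Before: m₁ = (1 + 0.05) / (0.06 + 0.068 + 0.05) ≈ 5.8989, MB₁ = 160, so M₁ = 5.8989 × 160 = 943.824 billion.
After: m₂ = (1 + 0.05) / (0.2 + 0.068 + 0.05) ≈ 3.3019, MB₂ = 160 + 28.9 = 188.9, so M₂ = 3.3019 × 188.9 ≈ 623.7289 billion.
ΔM = M₂ − M₁ = 623.7289 − 943.824 = -320.0951 billion.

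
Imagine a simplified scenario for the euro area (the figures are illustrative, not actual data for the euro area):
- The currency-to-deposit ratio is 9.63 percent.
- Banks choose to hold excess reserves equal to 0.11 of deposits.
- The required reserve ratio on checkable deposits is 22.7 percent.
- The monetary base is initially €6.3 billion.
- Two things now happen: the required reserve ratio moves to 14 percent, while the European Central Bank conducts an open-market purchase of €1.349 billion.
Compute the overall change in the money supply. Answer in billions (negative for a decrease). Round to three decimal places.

Before: m₁ = (1 + 0.0963) / (0.227 + 0.11 + 0.0963) ≈ 2.53012, MB₁ = 6.3, so M₁ = 2.53012 × 6.3 ≈ 15.9398 billion.
After: m₂ = (1 + 0.0963) / (0.14 + 0.11 + 0.0963) ≈ 3.16575, MB₂ = 6.3 + 1.349 = 7.649, so M₂ = 3.16575 × 7.649 ≈ 24.2148 billion.
ΔM = M₂ − M₁ = 24.2148 − 15.9398 = 8.275 billion.

€8.275 billion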